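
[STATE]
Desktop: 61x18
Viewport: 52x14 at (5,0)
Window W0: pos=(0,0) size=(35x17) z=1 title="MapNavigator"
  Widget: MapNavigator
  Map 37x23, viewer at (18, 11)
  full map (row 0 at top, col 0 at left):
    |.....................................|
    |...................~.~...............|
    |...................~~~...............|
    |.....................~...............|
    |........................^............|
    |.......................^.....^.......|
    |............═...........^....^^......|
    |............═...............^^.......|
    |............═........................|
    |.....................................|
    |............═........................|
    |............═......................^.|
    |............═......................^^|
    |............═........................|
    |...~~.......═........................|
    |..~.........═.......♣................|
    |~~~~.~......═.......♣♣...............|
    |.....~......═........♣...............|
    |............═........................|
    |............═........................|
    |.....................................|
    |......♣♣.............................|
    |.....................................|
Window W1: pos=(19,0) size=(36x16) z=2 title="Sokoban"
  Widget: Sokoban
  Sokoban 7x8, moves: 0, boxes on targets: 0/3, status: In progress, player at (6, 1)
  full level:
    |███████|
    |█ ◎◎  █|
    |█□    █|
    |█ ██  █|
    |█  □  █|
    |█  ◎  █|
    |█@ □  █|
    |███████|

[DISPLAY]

━━━━━━━━━━━━━━┏━━━━━━━━━━━━━━━━━━━━━━━━━━━━━━━━━━┓  
Navigator     ┃ Sokoban                          ┃  
──────────────┠──────────────────────────────────┨  
..............┃███████                           ┃  
......═.......┃█ ◎◎  █                           ┃  
......═.......┃█□    █                           ┃  
......═.......┃█ ██  █                           ┃  
..............┃█  □  █                           ┃  
......═.......┃█  ◎  █                           ┃  
......═.....@.┃█@ □  █                           ┃  
......═.......┃███████                           ┃  
......═.......┃Moves: 0  0/3                     ┃  
......═.......┃                                  ┃  
......═.......┃                                  ┃  


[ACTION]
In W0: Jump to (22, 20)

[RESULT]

━━━━━━━━━━━━━━┏━━━━━━━━━━━━━━━━━━━━━━━━━━━━━━━━━━┓  
Navigator     ┃ Sokoban                          ┃  
──────────────┠──────────────────────────────────┨  
..═...........┃███████                           ┃  
..═.......♣...┃█ ◎◎  █                           ┃  
..═.......♣♣..┃█□    █                           ┃  
..═........♣..┃█ ██  █                           ┃  
..═...........┃█  □  █                           ┃  
..═...........┃█  ◎  █                           ┃  
............@.┃█@ □  █                           ┃  
..............┃███████                           ┃  
..............┃Moves: 0  0/3                     ┃  
              ┃                                  ┃  
              ┃                                  ┃  


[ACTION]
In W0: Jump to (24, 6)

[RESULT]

━━━━━━━━━━━━━━┏━━━━━━━━━━━━━━━━━━━━━━━━━━━━━━━━━━┓  
Navigator     ┃ Sokoban                          ┃  
──────────────┠──────────────────────────────────┨  
..............┃███████                           ┃  
.......~.~....┃█ ◎◎  █                           ┃  
.......~~~....┃█□    █                           ┃  
.........~....┃█ ██  █                           ┃  
............^.┃█  □  █                           ┃  
...........^..┃█  ◎  █                           ┃  
═...........@.┃█@ □  █                           ┃  
═.............┃███████                           ┃  
═.............┃Moves: 0  0/3                     ┃  
..............┃                                  ┃  
═.............┃                                  ┃  


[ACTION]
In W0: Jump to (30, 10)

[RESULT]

━━━━━━━━━━━━━━┏━━━━━━━━━━━━━━━━━━━━━━━━━━━━━━━━━━┓  
Navigator     ┃ Sokoban                          ┃  
──────────────┠──────────────────────────────────┨  
......^.......┃███████                           ┃  
.....^.....^..┃█ ◎◎  █                           ┃  
......^....^^.┃█□    █                           ┃  
..........^^..┃█ ██  █                           ┃  
..............┃█  □  █                           ┃  
..............┃█  ◎  █                           ┃  
............@.┃█@ □  █                           ┃  
..............┃███████                           ┃  
..............┃Moves: 0  0/3                     ┃  
..............┃                                  ┃  
..............┃                                  ┃  


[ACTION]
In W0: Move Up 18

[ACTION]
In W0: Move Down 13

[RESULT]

━━━━━━━━━━━━━━┏━━━━━━━━━━━━━━━━━━━━━━━━━━━━━━━━━━┓  
Navigator     ┃ Sokoban                          ┃  
──────────────┠──────────────────────────────────┨  
..........^^..┃███████                           ┃  
..............┃█ ◎◎  █                           ┃  
..............┃█□    █                           ┃  
..............┃█ ██  █                           ┃  
..............┃█  □  █                           ┃  
..............┃█  ◎  █                           ┃  
............@.┃█@ □  █                           ┃  
..............┃███████                           ┃  
..♣...........┃Moves: 0  0/3                     ┃  
..♣♣..........┃                                  ┃  
...♣..........┃                                  ┃  


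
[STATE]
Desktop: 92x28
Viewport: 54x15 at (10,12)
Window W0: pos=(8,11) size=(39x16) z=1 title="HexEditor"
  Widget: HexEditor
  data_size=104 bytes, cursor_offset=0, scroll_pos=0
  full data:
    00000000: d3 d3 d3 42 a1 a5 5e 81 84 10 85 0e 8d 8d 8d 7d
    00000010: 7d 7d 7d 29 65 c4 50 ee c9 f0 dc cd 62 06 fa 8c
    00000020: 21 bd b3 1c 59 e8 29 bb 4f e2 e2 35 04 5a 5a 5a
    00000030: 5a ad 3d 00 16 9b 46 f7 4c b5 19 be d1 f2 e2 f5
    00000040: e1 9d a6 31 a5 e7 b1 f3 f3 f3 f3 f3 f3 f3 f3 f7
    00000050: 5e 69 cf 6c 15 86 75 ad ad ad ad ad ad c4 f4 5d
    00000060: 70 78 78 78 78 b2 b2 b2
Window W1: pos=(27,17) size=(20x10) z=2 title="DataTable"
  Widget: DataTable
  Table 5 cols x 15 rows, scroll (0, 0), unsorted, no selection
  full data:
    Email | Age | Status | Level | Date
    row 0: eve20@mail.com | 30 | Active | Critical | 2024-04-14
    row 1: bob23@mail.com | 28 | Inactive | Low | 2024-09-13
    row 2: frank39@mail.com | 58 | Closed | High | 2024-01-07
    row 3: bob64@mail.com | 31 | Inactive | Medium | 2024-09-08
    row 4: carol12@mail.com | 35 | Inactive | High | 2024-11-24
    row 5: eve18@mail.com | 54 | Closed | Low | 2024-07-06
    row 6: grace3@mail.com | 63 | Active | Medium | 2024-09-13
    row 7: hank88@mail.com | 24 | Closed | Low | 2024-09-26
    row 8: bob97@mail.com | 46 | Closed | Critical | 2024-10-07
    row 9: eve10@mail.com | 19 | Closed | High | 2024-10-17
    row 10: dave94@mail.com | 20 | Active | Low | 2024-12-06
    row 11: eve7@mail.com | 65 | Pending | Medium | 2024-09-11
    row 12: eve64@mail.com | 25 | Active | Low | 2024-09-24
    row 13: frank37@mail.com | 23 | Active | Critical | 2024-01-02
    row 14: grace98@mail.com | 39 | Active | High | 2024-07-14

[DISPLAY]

HexEditor                           ┃                 
────────────────────────────────────┨                 
0000000  D3 d3 d3 42 a1 a5 5e 81  84┃                 
0000010  7d 7d 7d 29 65 c4 50 ee  c9┃                 
0000020  21 bd b3 1c 59 e8 29 bb  4f┃                 
0000030  5a ad 3d┏━━━━━━━━━━━━━━━━━━┓                 
0000040  e1 9d a6┃ DataTable        ┃                 
0000050  5e 69 cf┠──────────────────┨                 
0000060  70 78 78┃Email           │A┃                 
                 ┃────────────────┼─┃                 
                 ┃eve20@mail.com  │3┃                 
                 ┃bob23@mail.com  │2┃                 
                 ┃frank39@mail.com│5┃                 
                 ┃bob64@mail.com  │3┃                 
━━━━━━━━━━━━━━━━━┗━━━━━━━━━━━━━━━━━━┛                 


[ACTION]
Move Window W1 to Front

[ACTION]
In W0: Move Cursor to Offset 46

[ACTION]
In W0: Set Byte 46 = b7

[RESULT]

HexEditor                           ┃                 
────────────────────────────────────┨                 
0000000  d3 d3 d3 42 a1 a5 5e 81  84┃                 
0000010  7d 7d 7d 29 65 c4 50 ee  c9┃                 
0000020  21 bd b3 1c 59 e8 29 bb  4f┃                 
0000030  5a ad 3d┏━━━━━━━━━━━━━━━━━━┓                 
0000040  e1 9d a6┃ DataTable        ┃                 
0000050  5e 69 cf┠──────────────────┨                 
0000060  70 78 78┃Email           │A┃                 
                 ┃────────────────┼─┃                 
                 ┃eve20@mail.com  │3┃                 
                 ┃bob23@mail.com  │2┃                 
                 ┃frank39@mail.com│5┃                 
                 ┃bob64@mail.com  │3┃                 
━━━━━━━━━━━━━━━━━┗━━━━━━━━━━━━━━━━━━┛                 


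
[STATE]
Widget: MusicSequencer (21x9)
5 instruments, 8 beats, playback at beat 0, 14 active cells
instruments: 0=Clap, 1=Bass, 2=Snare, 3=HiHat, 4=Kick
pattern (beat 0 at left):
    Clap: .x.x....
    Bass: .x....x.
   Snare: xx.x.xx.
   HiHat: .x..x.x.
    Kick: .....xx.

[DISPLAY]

      ▼1234567       
  Clap·█·█····       
  Bass·█····█·       
 Snare██·█·██·       
 HiHat·█··█·█·       
  Kick·····██·       
                     
                     
                     


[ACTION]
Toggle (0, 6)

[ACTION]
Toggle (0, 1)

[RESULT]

      ▼1234567       
  Clap···█··█·       
  Bass·█····█·       
 Snare██·█·██·       
 HiHat·█··█·█·       
  Kick·····██·       
                     
                     
                     


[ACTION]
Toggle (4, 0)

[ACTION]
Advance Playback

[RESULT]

      0▼234567       
  Clap···█··█·       
  Bass·█····█·       
 Snare██·█·██·       
 HiHat·█··█·█·       
  Kick█····██·       
                     
                     
                     


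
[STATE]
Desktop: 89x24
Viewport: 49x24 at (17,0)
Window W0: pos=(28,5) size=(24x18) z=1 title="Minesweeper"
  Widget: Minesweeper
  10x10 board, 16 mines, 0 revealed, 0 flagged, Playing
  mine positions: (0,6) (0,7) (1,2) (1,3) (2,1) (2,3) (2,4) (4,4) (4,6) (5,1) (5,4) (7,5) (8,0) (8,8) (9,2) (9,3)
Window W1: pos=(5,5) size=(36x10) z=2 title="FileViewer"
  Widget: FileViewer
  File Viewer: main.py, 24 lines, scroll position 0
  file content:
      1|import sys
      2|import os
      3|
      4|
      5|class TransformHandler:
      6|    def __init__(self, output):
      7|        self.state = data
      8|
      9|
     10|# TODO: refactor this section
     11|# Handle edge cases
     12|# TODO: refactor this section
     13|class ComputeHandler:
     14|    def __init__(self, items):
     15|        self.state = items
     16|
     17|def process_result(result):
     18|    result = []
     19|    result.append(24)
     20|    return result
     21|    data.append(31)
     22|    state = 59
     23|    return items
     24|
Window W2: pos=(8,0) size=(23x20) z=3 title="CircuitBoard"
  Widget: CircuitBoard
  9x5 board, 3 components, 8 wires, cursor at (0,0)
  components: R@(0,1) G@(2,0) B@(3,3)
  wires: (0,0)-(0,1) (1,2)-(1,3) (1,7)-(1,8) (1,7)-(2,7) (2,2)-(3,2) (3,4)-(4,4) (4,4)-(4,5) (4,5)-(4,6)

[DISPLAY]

━━━━━━━━━━━━━┓                                   
Board        ┃                                   
─────────────┨                                   
 3 4 5 6 7 8 ┃                                   
R            ┃                                   
             ┃━━━━━━━━━┓━━━━━━━━━━┓              
    · ─ ·    ┃         ┃          ┃              
             ┃─────────┨──────────┨              
    ·        ┃        ▲┃          ┃              
    │        ┃        █┃          ┃              
    ·   B   ·┃        ░┃          ┃              
            │┃        ░┃          ┃              
            ·┃        ░┃          ┃              
(0,0)        ┃tput):  ▼┃          ┃              
             ┃━━━━━━━━━┛          ┃              
             ┃■■■■■■■■            ┃              
             ┃■■■■■■■■            ┃              
             ┃■■■■■■■■            ┃              
             ┃                    ┃              
━━━━━━━━━━━━━┛                    ┃              
           ┃                      ┃              
           ┃                      ┃              
           ┗━━━━━━━━━━━━━━━━━━━━━━┛              
                                                 


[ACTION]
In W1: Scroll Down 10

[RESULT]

━━━━━━━━━━━━━┓                                   
Board        ┃                                   
─────────────┨                                   
 3 4 5 6 7 8 ┃                                   
R            ┃                                   
             ┃━━━━━━━━━┓━━━━━━━━━━┓              
    · ─ ·    ┃         ┃          ┃              
             ┃─────────┨──────────┨              
    ·        ┃        ▲┃          ┃              
    │        ┃tion    ░┃          ┃              
    ·   B   ·┃        ░┃          ┃              
            │┃ems):   █┃          ┃              
            ·┃s       ░┃          ┃              
(0,0)        ┃        ▼┃          ┃              
             ┃━━━━━━━━━┛          ┃              
             ┃■■■■■■■■            ┃              
             ┃■■■■■■■■            ┃              
             ┃■■■■■■■■            ┃              
             ┃                    ┃              
━━━━━━━━━━━━━┛                    ┃              
           ┃                      ┃              
           ┃                      ┃              
           ┗━━━━━━━━━━━━━━━━━━━━━━┛              
                                                 


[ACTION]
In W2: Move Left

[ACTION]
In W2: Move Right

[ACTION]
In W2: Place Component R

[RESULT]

━━━━━━━━━━━━━┓                                   
Board        ┃                                   
─────────────┨                                   
 3 4 5 6 7 8 ┃                                   
R]           ┃                                   
             ┃━━━━━━━━━┓━━━━━━━━━━┓              
    · ─ ·    ┃         ┃          ┃              
             ┃─────────┨──────────┨              
    ·        ┃        ▲┃          ┃              
    │        ┃tion    ░┃          ┃              
    ·   B   ·┃        ░┃          ┃              
            │┃ems):   █┃          ┃              
            ·┃s       ░┃          ┃              
(0,1)        ┃        ▼┃          ┃              
             ┃━━━━━━━━━┛          ┃              
             ┃■■■■■■■■            ┃              
             ┃■■■■■■■■            ┃              
             ┃■■■■■■■■            ┃              
             ┃                    ┃              
━━━━━━━━━━━━━┛                    ┃              
           ┃                      ┃              
           ┃                      ┃              
           ┗━━━━━━━━━━━━━━━━━━━━━━┛              
                                                 


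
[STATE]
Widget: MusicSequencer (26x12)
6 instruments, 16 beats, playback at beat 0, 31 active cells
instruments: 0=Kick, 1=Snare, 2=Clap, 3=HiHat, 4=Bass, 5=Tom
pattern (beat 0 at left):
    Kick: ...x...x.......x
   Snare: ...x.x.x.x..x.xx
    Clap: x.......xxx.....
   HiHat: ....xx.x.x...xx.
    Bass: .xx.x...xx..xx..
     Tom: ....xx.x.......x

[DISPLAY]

      ▼123456789012345    
  Kick···█···█·······█    
 Snare···█·█·█·█··█·██    
  Clap█·······███·····    
 HiHat····██·█·█···██·    
  Bass·██·█···██··██··    
   Tom····██·█·······█    
                          
                          
                          
                          
                          


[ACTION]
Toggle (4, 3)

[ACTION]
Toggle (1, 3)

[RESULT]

      ▼123456789012345    
  Kick···█···█·······█    
 Snare·····█·█·█··█·██    
  Clap█·······███·····    
 HiHat····██·█·█···██·    
  Bass·████···██··██··    
   Tom····██·█·······█    
                          
                          
                          
                          
                          


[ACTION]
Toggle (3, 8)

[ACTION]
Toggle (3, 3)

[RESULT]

      ▼123456789012345    
  Kick···█···█·······█    
 Snare·····█·█·█··█·██    
  Clap█·······███·····    
 HiHat···███·███···██·    
  Bass·████···██··██··    
   Tom····██·█·······█    
                          
                          
                          
                          
                          


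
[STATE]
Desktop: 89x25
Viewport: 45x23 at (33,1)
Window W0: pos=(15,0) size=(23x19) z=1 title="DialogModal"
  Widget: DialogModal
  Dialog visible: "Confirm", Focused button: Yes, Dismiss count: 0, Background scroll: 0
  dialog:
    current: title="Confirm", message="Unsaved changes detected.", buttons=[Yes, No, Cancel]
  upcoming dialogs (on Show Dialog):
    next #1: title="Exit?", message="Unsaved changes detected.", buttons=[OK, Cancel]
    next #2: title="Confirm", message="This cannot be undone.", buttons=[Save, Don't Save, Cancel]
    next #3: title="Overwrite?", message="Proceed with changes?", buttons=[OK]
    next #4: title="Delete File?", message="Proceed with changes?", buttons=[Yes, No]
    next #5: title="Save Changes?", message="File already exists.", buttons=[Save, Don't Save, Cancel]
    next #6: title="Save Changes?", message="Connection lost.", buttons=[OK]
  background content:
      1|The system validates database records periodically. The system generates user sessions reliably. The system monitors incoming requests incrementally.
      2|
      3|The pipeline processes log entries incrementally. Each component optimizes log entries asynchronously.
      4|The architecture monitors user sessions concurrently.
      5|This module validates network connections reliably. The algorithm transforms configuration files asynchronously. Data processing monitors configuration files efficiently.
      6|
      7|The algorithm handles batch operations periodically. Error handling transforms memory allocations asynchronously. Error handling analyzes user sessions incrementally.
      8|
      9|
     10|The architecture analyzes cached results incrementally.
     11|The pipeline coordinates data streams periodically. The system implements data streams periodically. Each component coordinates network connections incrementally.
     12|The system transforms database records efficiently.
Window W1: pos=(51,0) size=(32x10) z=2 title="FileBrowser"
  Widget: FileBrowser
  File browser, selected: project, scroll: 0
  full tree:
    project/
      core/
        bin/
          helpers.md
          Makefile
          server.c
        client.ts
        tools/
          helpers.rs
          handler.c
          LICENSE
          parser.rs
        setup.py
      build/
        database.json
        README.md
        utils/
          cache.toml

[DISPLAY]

    ┃             ┃ FileBrowser              
────┨             ┠──────────────────────────
tes ┃             ┃> [-] project/            
    ┃             ┃    [+] core/             
esse┃             ┃    [+] build/            
moni┃             ┃                          
ates┃             ┃                          
─┐  ┃             ┃                          
 │es┃             ┗━━━━━━━━━━━━━━━━━━━━━━━━━━
s│  ┃                                        
n│  ┃                                        
─┘al┃                                        
dina┃                                        
orms┃                                        
    ┃                                        
    ┃                                        
    ┃                                        
━━━━┛                                        
                                             
                                             
                                             
                                             
                                             


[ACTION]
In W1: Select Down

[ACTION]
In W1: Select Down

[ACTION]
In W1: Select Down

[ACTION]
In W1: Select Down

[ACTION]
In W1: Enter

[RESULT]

    ┃             ┃ FileBrowser              
────┨             ┠──────────────────────────
tes ┃             ┃  [-] project/            
    ┃             ┃    [+] core/             
esse┃             ┃  > [-] build/            
moni┃             ┃      database.json       
ates┃             ┃      README.md           
─┐  ┃             ┃      [+] utils/          
 │es┃             ┗━━━━━━━━━━━━━━━━━━━━━━━━━━
s│  ┃                                        
n│  ┃                                        
─┘al┃                                        
dina┃                                        
orms┃                                        
    ┃                                        
    ┃                                        
    ┃                                        
━━━━┛                                        
                                             
                                             
                                             
                                             
                                             


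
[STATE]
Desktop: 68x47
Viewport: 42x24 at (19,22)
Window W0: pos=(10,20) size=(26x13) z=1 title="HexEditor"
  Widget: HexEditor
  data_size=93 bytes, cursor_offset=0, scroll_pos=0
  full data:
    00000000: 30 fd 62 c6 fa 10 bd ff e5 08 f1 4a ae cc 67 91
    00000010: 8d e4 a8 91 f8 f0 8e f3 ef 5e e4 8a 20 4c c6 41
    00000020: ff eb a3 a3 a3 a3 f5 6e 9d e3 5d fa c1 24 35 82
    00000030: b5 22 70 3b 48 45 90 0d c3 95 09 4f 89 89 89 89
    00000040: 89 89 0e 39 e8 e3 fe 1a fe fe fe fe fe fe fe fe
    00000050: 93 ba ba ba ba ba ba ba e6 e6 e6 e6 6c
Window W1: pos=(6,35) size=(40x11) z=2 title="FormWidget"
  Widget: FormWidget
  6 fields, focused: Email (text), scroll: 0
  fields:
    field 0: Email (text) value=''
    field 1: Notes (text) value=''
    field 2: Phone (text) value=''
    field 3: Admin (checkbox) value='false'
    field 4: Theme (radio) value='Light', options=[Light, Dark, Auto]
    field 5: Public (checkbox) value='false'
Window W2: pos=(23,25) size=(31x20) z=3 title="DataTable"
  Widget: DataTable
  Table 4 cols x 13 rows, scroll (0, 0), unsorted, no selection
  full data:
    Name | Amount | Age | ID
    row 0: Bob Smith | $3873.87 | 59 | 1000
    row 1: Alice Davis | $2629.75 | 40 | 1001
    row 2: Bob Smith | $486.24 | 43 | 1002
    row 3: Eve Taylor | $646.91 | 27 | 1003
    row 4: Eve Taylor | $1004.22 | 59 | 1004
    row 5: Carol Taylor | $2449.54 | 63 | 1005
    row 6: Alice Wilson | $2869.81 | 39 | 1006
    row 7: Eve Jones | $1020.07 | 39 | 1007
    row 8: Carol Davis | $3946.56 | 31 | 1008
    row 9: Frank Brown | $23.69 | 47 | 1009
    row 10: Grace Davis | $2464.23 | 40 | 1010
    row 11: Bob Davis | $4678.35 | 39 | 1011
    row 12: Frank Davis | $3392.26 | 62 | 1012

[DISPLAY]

────────────────┨                         
  30 fd 62 c6 fa┃                         
  8d e4 a8 91 f8┃                         
  ff┏━━━━━━━━━━━━━━━━━━━━━━━━━━━━━┓       
  b5┃ DataTable                   ┃       
  89┠─────────────────────────────┨       
  93┃Name        │Amount  │Age│ID ┃       
    ┃────────────┼────────┼───┼───┃       
    ┃Bob Smith   │$3873.87│59 │100┃       
    ┃Alice Davis │$2629.75│40 │100┃       
━━━━┃Bob Smith   │$486.24 │43 │100┃       
    ┃Eve Taylor  │$646.91 │27 │100┃       
    ┃Eve Taylor  │$1004.22│59 │100┃       
━━━━┃Carol Taylor│$2449.54│63 │100┃       
    ┃Alice Wilson│$2869.81│39 │100┃       
────┃Eve Jones   │$1020.07│39 │100┃       
  [ ┃Carol Davis │$3946.56│31 │100┃       
  [ ┃Frank Brown │$23.69  │47 │100┃       
  [ ┃Grace Davis │$2464.23│40 │101┃       
  [ ┃Bob Davis   │$4678.35│39 │101┃       
  (●┃Frank Davis │$3392.26│62 │101┃       
  [ ┃                             ┃       
    ┗━━━━━━━━━━━━━━━━━━━━━━━━━━━━━┛       
━━━━━━━━━━━━━━━━━━━━━━━━━━┛               


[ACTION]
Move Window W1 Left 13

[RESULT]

────────────────┨                         
  30 fd 62 c6 fa┃                         
  8d e4 a8 91 f8┃                         
  ff┏━━━━━━━━━━━━━━━━━━━━━━━━━━━━━┓       
  b5┃ DataTable                   ┃       
  89┠─────────────────────────────┨       
  93┃Name        │Amount  │Age│ID ┃       
    ┃────────────┼────────┼───┼───┃       
    ┃Bob Smith   │$3873.87│59 │100┃       
    ┃Alice Davis │$2629.75│40 │100┃       
━━━━┃Bob Smith   │$486.24 │43 │100┃       
    ┃Eve Taylor  │$646.91 │27 │100┃       
    ┃Eve Taylor  │$1004.22│59 │100┃       
━━━━┃Carol Taylor│$2449.54│63 │100┃       
    ┃Alice Wilson│$2869.81│39 │100┃       
────┃Eve Jones   │$1020.07│39 │100┃       
    ┃Carol Davis │$3946.56│31 │100┃       
    ┃Frank Brown │$23.69  │47 │100┃       
    ┃Grace Davis │$2464.23│40 │101┃       
    ┃Bob Davis   │$4678.35│39 │101┃       
Ligh┃Frank Davis │$3392.26│62 │101┃       
    ┃                             ┃       
    ┗━━━━━━━━━━━━━━━━━━━━━━━━━━━━━┛       
━━━━━━━━━━━━━━━━━━━━┛                     


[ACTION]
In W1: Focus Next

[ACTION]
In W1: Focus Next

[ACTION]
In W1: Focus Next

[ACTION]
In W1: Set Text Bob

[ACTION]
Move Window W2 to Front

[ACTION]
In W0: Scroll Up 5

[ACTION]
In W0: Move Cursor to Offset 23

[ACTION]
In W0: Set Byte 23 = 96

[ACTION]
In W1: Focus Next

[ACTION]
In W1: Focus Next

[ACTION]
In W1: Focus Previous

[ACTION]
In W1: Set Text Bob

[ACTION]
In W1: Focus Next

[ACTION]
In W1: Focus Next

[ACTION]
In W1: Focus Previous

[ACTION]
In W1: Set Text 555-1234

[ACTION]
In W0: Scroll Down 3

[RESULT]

────────────────┨                         
  b5 22 70 3b 48┃                         
  89 89 0e 39 e8┃                         
  93┏━━━━━━━━━━━━━━━━━━━━━━━━━━━━━┓       
    ┃ DataTable                   ┃       
    ┠─────────────────────────────┨       
    ┃Name        │Amount  │Age│ID ┃       
    ┃────────────┼────────┼───┼───┃       
    ┃Bob Smith   │$3873.87│59 │100┃       
    ┃Alice Davis │$2629.75│40 │100┃       
━━━━┃Bob Smith   │$486.24 │43 │100┃       
    ┃Eve Taylor  │$646.91 │27 │100┃       
    ┃Eve Taylor  │$1004.22│59 │100┃       
━━━━┃Carol Taylor│$2449.54│63 │100┃       
    ┃Alice Wilson│$2869.81│39 │100┃       
────┃Eve Jones   │$1020.07│39 │100┃       
    ┃Carol Davis │$3946.56│31 │100┃       
    ┃Frank Brown │$23.69  │47 │100┃       
    ┃Grace Davis │$2464.23│40 │101┃       
    ┃Bob Davis   │$4678.35│39 │101┃       
Ligh┃Frank Davis │$3392.26│62 │101┃       
    ┃                             ┃       
    ┗━━━━━━━━━━━━━━━━━━━━━━━━━━━━━┛       
━━━━━━━━━━━━━━━━━━━━┛                     


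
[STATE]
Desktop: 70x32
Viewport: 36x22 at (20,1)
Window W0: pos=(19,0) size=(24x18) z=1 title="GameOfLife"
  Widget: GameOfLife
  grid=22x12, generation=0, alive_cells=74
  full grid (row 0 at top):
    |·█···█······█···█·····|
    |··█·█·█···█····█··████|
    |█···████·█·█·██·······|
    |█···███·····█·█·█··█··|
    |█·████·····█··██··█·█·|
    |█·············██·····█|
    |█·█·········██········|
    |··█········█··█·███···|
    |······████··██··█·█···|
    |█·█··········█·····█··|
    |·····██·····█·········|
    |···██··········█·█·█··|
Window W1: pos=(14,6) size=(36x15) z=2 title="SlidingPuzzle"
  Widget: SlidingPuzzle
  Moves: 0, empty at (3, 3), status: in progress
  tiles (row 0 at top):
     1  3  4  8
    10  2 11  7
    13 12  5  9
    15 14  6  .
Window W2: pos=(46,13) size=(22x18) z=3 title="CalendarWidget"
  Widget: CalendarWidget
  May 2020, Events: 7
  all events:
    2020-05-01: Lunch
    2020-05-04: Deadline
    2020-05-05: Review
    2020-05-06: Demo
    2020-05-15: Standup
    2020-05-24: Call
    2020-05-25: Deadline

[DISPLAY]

 GameOfLife           ┃             
──────────────────────┨             
Gen: 0                ┃             
·█···█······█···█·····┃             
··█·█·█···█····█··████┃             
━━━━━━━━━━━━━━━━━━━━━━━━━━━━━┓      
ingPuzzle                    ┃      
─────────────────────────────┨      
┬────┬────┬────┐             ┃      
│  3 │  4 │  8 │             ┃      
┼────┼────┼────┤             ┃      
│  2 │ 11 │  7 │             ┃      
┼────┼────┼────┤          ┏━━━━━━━━━
│ 12 │  5 │  9 │          ┃ Calendar
┼────┼────┼────┤          ┠─────────
│ 14 │  6 │    │          ┃      May
┴────┴────┴────┘          ┃Mo Tu We 
: 0                       ┃         
                          ┃ 4*  5*  
━━━━━━━━━━━━━━━━━━━━━━━━━━┃11 12 13 
                          ┃18 19 20 
                          ┃25* 26 27


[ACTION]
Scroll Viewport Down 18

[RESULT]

│  3 │  4 │  8 │             ┃      
┼────┼────┼────┤             ┃      
│  2 │ 11 │  7 │             ┃      
┼────┼────┼────┤          ┏━━━━━━━━━
│ 12 │  5 │  9 │          ┃ Calendar
┼────┼────┼────┤          ┠─────────
│ 14 │  6 │    │          ┃      May
┴────┴────┴────┘          ┃Mo Tu We 
: 0                       ┃         
                          ┃ 4*  5*  
━━━━━━━━━━━━━━━━━━━━━━━━━━┃11 12 13 
                          ┃18 19 20 
                          ┃25* 26 27
                          ┃         
                          ┃         
                          ┃         
                          ┃         
                          ┃         
                          ┃         
                          ┃         
                          ┗━━━━━━━━━
                                    


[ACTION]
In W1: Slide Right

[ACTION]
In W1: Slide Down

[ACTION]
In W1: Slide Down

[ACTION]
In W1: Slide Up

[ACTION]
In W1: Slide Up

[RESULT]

│  3 │  4 │  8 │             ┃      
┼────┼────┼────┤             ┃      
│  2 │ 11 │  7 │             ┃      
┼────┼────┼────┤          ┏━━━━━━━━━
│ 12 │  5 │  9 │          ┃ Calendar
┼────┼────┼────┤          ┠─────────
│ 14 │    │  6 │          ┃      May
┴────┴────┴────┘          ┃Mo Tu We 
: 5                       ┃         
                          ┃ 4*  5*  
━━━━━━━━━━━━━━━━━━━━━━━━━━┃11 12 13 
                          ┃18 19 20 
                          ┃25* 26 27
                          ┃         
                          ┃         
                          ┃         
                          ┃         
                          ┃         
                          ┃         
                          ┃         
                          ┗━━━━━━━━━
                                    


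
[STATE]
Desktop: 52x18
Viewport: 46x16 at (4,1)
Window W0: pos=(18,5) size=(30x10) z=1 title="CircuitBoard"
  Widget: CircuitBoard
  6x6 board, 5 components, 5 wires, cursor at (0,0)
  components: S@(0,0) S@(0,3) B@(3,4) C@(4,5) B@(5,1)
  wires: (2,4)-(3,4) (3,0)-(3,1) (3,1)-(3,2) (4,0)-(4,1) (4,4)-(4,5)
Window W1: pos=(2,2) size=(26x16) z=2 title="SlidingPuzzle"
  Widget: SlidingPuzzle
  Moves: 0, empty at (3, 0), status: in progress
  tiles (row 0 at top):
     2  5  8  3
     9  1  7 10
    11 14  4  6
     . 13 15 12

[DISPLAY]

                                              
━━━━━━━━━━━━━━━━━━━━━━━┓                      
SlidingPuzzle          ┃                      
───────────────────────┨                      
────┬────┬────┬────┐   ┃━━━━━━━━━━━━━━━━━━━┓  
  2 │  5 │  8 │  3 │   ┃oard               ┃  
────┼────┼────┼────┤   ┃───────────────────┨  
  9 │  1 │  7 │ 10 │   ┃3 4 5              ┃  
────┼────┼────┼────┤   ┃       S           ┃  
 11 │ 14 │  4 │  6 │   ┃                   ┃  
────┼────┼────┼────┤   ┃                   ┃  
    │ 13 │ 15 │ 12 │   ┃                   ┃  
────┴────┴────┴────┘   ┃           ·       ┃  
oves: 0                ┃━━━━━━━━━━━━━━━━━━━┛  
                       ┃                      
                       ┃                      


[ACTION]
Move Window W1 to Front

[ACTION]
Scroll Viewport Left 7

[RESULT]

                                              
  ┏━━━━━━━━━━━━━━━━━━━━━━━━┓                  
  ┃ SlidingPuzzle          ┃                  
  ┠────────────────────────┨                  
  ┃┌────┬────┬────┬────┐   ┃━━━━━━━━━━━━━━━━━━
  ┃│  2 │  5 │  8 │  3 │   ┃oard              
  ┃├────┼────┼────┼────┤   ┃──────────────────
  ┃│  9 │  1 │  7 │ 10 │   ┃3 4 5             
  ┃├────┼────┼────┼────┤   ┃       S          
  ┃│ 11 │ 14 │  4 │  6 │   ┃                  
  ┃├────┼────┼────┼────┤   ┃                  
  ┃│    │ 13 │ 15 │ 12 │   ┃                  
  ┃└────┴────┴────┴────┘   ┃           ·      
  ┃Moves: 0                ┃━━━━━━━━━━━━━━━━━━
  ┃                        ┃                  
  ┃                        ┃                  


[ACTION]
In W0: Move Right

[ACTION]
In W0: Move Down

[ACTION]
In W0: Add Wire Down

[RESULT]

                                              
  ┏━━━━━━━━━━━━━━━━━━━━━━━━┓                  
  ┃ SlidingPuzzle          ┃                  
  ┠────────────────────────┨                  
  ┃┌────┬────┬────┬────┐   ┃━━━━━━━━━━━━━━━━━━
  ┃│  2 │  5 │  8 │  3 │   ┃oard              
  ┃├────┼────┼────┼────┤   ┃──────────────────
  ┃│  9 │  1 │  7 │ 10 │   ┃3 4 5             
  ┃├────┼────┼────┼────┤   ┃       S          
  ┃│ 11 │ 14 │  4 │  6 │   ┃                  
  ┃├────┼────┼────┼────┤   ┃]                 
  ┃│    │ 13 │ 15 │ 12 │   ┃                  
  ┃└────┴────┴────┴────┘   ┃           ·      
  ┃Moves: 0                ┃━━━━━━━━━━━━━━━━━━
  ┃                        ┃                  
  ┃                        ┃                  
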